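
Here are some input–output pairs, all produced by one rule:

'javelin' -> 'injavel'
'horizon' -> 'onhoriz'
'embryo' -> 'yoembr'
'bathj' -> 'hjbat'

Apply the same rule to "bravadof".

ofbravad

Looking at the pairs, the operation is to move the last 2 characters to the front (rotate right by 2).
Applying that to "bravadof" gives "ofbravad".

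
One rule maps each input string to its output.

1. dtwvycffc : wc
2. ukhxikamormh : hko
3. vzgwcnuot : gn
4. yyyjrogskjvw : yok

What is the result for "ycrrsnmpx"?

rn

What's happening: keep one character in every 3, starting at position 3 (positions 3rd, 6th, 9th, ...), then delete the last character.
On "ycrrsnmpx" that produces "rn".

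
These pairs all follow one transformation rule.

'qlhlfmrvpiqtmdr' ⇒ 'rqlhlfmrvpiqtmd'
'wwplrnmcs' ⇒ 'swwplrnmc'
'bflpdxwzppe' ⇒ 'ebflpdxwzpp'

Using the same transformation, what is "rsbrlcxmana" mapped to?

arsbrlcxman

Each output is the input with this applied: move the last character to the front.
Applying that to "rsbrlcxmana" gives "arsbrlcxman".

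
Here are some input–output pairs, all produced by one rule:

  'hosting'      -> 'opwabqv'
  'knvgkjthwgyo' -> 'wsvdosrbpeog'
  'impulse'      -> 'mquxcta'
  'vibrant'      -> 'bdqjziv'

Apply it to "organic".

Looking at the pairs, the operation is to move the last character to the front, then shift every letter 8 places forward in the alphabet (wrapping around).
On "organic": the first step gives "corgani", and the second then gives "kwzoivq".

kwzoivq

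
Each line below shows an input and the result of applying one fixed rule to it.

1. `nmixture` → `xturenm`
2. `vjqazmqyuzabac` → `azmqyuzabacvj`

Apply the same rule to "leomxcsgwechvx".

mxcsgwechvxle

Looking at the pairs, the operation is to move the first 2 characters to the end (rotate left by 2), then delete the first character.
Working it through for "leomxcsgwechvx": intermediate "omxcsgwechvxle", final "mxcsgwechvxle".
(Check on "vjqazmqyuzabac": → "qazmqyuzabacvj" → "azmqyuzabacvj" ✓)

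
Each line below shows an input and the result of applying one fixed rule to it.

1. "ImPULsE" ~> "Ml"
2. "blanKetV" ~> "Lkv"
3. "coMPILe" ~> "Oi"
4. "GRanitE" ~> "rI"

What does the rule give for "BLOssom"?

The pattern: keep one character in every 3, starting at position 2 (positions 2nd, 5th, 8th, ...), then flip the case of every letter.
On "BLOssom" that produces "lS".

lS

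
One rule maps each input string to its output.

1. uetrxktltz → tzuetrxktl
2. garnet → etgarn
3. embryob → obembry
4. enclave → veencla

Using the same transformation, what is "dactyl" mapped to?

yldact

Looking at the pairs, the operation is to move the last 2 characters to the front (rotate right by 2).
On "dactyl" that produces "yldact".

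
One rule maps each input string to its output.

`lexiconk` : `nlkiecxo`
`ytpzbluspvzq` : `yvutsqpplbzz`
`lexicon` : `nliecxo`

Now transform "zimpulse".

Each output is the input with this applied: sort the characters into reverse alphabetical order, then move the first 2 characters to the end (rotate left by 2).
"zimpulse" → "zuspmlie" → "spmliezu".

spmliezu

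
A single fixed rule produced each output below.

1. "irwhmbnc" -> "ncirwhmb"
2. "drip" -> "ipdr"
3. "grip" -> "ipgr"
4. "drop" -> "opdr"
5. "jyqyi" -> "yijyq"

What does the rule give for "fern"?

rnfe

What's happening: move the last 2 characters to the front (rotate right by 2).
Doing the same to "fern": "rnfe".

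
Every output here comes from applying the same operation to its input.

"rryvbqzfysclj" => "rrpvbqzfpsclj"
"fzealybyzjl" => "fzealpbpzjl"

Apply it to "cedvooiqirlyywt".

cedvooiqirlppwt

The pattern: replace every "y" with "p".
So "cedvooiqirlyywt" becomes "cedvooiqirlppwt".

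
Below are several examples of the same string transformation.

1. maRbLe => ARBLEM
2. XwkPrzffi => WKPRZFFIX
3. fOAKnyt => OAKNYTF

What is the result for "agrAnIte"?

GRANITEA

The transformation: move the first character to the end, then convert every letter to uppercase.
For "agrAnIte", step one produces "grAnItea"; step two turns that into "GRANITEA".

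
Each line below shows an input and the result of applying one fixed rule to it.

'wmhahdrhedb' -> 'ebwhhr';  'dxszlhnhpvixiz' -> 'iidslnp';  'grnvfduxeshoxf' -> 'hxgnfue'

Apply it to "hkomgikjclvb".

cvhogk

In each case the input is transformed by: keep every other character starting from the first (positions 1st, 3rd, 5th, ...), then move the last 2 characters to the front (rotate right by 2).
"hkomgikjclvb" → "hogkcv" → "cvhogk".
(Check on "grnvfduxeshoxf": → "gnfuehx" → "hxgnfue" ✓)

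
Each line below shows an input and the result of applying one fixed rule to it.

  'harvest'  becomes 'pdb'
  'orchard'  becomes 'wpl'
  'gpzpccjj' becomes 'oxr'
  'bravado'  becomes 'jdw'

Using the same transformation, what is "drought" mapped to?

Rule — keep one character in every 3, starting at position 1 (positions 1st, 4th, 7th, ...), then shift every letter 8 places forward in the alphabet (wrapping around).
Starting from "drought": after the first operation, "dut"; after the second, "lcb".

lcb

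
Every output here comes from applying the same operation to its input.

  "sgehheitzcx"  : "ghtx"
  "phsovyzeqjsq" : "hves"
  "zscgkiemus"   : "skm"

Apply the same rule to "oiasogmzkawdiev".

Rule — keep one character in every 3, starting at position 2 (positions 2nd, 5th, 8th, ...).
Doing the same to "oiasogmzkawdiev": "iozwe".

iozwe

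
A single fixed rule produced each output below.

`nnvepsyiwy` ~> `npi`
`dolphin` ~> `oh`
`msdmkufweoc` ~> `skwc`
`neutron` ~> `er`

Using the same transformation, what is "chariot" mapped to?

Rule — keep one character in every 3, starting at position 2 (positions 2nd, 5th, 8th, ...).
"chariot" → "hi".

hi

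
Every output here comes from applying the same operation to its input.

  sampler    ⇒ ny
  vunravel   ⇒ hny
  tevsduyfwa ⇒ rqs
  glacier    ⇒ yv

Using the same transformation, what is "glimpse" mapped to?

The rule is to shift every letter 13 places forward in the alphabet (wrapping around) — i.e. ROT13, then keep one character in every 3, starting at position 2 (positions 2nd, 5th, 8th, ...).
Starting from "glimpse": after the first operation, "tyvzcfr"; after the second, "yc".

yc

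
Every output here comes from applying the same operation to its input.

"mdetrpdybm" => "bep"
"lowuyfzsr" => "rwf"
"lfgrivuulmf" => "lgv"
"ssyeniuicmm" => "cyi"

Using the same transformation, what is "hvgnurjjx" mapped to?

Rule — keep one character in every 3, starting at position 3 (positions 3rd, 6th, 9th, ...), then move the last character to the front.
So "hvgnurjjx" becomes "xgr".

xgr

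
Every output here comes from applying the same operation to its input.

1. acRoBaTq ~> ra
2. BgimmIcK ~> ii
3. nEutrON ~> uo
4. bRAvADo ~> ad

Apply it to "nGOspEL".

oe

The pattern: keep one character in every 3, starting at position 3 (positions 3rd, 6th, 9th, ...), then convert every letter to lowercase.
On "nGOspEL": the first step gives "OE", and the second then gives "oe".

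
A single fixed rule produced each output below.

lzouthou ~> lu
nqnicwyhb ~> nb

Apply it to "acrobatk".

ak

Each output is the input with this applied: take characters alternately from the front and the back (1st, last, 2nd, 2nd-last, ...), then keep only the first 2 characters.
Applying that to "acrobatk" gives "ak".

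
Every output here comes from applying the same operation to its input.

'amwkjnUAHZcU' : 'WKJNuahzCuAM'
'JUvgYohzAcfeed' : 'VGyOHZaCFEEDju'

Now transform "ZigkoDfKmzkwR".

GKOdFkMZKWrzI

The rule is to flip the case of every letter, then move the first 2 characters to the end (rotate left by 2).
For "ZigkoDfKmzkwR", step one produces "zIGKOdFkMZKWr"; step two turns that into "GKOdFkMZKWrzI".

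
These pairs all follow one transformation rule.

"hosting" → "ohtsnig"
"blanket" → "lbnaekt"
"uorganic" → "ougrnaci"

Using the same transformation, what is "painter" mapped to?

apnietr

Looking at the pairs, the operation is to swap each adjacent pair of characters (1↔2, 3↔4, ...).
For "painter" the result is "apnietr".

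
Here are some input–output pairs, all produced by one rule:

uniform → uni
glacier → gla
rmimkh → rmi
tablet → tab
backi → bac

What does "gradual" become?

gra

What's happening: keep only the first 3 characters.
"gradual" → "gra".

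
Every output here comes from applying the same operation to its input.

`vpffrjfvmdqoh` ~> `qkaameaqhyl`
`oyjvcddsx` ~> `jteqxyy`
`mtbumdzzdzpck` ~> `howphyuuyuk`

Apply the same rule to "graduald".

bmvypv

The rule is to shift every letter 5 places backward in the alphabet (wrapping around), then delete the last 2 characters.
"graduald" → "bmvypvgy" → "bmvypv".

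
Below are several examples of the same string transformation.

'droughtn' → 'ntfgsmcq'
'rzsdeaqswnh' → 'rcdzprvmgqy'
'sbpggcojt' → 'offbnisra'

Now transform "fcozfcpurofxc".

Looking at the pairs, the operation is to shift every letter 1 place backward in the alphabet (wrapping around), then move the first 2 characters to the end (rotate left by 2).
Doing the same to "fcozfcpurofxc": "nyebotqnewbeb".

nyebotqnewbeb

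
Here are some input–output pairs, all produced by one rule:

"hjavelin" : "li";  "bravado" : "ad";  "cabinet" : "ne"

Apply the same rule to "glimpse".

Each output is the input with this applied: delete the last character, then keep only the last 2 characters.
On "glimpse": the first step gives "glimps", and the second then gives "ps".

ps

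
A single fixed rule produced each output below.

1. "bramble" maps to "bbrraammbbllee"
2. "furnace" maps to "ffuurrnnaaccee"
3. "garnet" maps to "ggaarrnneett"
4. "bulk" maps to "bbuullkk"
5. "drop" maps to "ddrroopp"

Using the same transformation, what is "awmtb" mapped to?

Rule — double every character.
On "awmtb" that produces "aawwmmttbb".

aawwmmttbb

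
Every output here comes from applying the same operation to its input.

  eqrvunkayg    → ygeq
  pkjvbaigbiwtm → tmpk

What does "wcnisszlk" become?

lkwc

Looking at the pairs, the operation is to move the first 2 characters to the end (rotate left by 2), then keep only the last 4 characters.
Applying that to "wcnisszlk" gives "lkwc".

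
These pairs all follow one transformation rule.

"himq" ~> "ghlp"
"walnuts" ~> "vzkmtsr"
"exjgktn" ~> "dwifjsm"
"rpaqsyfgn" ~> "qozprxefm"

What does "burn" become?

atqm

Looking at the pairs, the operation is to shift every letter 1 place backward in the alphabet (wrapping around).
Doing the same to "burn": "atqm".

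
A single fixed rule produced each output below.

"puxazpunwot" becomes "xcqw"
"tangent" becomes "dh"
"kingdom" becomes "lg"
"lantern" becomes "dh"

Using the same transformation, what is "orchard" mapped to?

ud

What's happening: keep one character in every 3, starting at position 2 (positions 2nd, 5th, 8th, ...), then shift every letter 3 places forward in the alphabet (wrapping around).
"orchard" → "ra" → "ud".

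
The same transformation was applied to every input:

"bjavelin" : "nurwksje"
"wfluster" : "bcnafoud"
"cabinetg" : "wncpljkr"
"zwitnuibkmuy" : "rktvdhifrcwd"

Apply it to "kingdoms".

mxvbtrwp

What's happening: swap the front and back halves of the string, then shift every letter 9 places forward in the alphabet (wrapping around).
Starting from "kingdoms": after the first operation, "domsking"; after the second, "mxvbtrwp".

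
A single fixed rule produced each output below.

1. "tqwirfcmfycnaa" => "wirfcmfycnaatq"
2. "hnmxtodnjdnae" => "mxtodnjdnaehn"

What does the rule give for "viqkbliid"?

qkbliidvi

What's happening: move the first 2 characters to the end (rotate left by 2).
On "viqkbliid" that produces "qkbliidvi".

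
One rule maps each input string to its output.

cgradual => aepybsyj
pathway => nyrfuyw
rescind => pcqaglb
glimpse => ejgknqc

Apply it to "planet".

njylcr

What's happening: shift every letter 2 places backward in the alphabet (wrapping around).
So "planet" becomes "njylcr".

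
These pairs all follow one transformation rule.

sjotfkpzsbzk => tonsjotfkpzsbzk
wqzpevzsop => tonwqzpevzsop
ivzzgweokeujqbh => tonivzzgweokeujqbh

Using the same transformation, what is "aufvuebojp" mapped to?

tonaufvuebojp

Each output is the input with this applied: prepend "ton".
Applying that to "aufvuebojp" gives "tonaufvuebojp".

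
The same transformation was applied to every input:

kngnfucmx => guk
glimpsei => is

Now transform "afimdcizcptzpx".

What's happening: swap the first and last characters, then keep one character in every 3, starting at position 3 (positions 3rd, 6th, 9th, ...).
Starting from "afimdcizcptzpx": after the first operation, "xfimdcizcptzpa"; after the second, "iccz".

iccz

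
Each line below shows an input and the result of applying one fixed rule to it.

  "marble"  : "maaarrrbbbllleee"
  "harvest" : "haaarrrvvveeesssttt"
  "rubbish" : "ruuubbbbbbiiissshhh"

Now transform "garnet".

gaaarrrnnneeettt

Rule — repeat every character 3 times, then delete the first 2 characters.
So "garnet" becomes "gaaarrrnnneeettt".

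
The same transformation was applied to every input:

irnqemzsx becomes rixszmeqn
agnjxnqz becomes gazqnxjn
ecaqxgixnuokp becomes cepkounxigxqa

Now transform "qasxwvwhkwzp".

Each output is the input with this applied: move the first 2 characters to the end (rotate left by 2), then reverse the string.
For "qasxwvwhkwzp", step one produces "sxwvwhkwzpqa"; step two turns that into "aqpzwkhwvwxs".

aqpzwkhwvwxs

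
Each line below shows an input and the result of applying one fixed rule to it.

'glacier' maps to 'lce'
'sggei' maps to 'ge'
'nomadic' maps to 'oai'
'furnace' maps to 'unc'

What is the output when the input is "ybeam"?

ba

What's happening: keep every other character starting from the second (positions 2nd, 4th, 6th, ...).
Applying that to "ybeam" gives "ba".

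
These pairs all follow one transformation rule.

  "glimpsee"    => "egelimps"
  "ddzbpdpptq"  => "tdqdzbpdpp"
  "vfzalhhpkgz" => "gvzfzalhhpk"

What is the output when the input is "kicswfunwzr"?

zkricswfunw

Looking at the pairs, the operation is to swap the first and last characters, then move the last 2 characters to the front (rotate right by 2).
Starting from "kicswfunwzr": after the first operation, "ricswfunwzk"; after the second, "zkricswfunw".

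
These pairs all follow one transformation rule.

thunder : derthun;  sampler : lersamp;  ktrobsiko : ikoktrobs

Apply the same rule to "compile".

ilecomp

In each case the input is transformed by: move the last 3 characters to the front (rotate right by 3).
Applying that to "compile" gives "ilecomp".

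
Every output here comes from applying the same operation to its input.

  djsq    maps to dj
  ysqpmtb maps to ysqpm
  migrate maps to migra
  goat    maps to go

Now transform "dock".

The pattern: delete the last 2 characters.
So "dock" becomes "do".

do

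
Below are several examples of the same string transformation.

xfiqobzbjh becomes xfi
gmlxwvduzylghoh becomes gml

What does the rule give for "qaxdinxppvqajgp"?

qax

The rule is to keep only the first 3 characters.
"qaxdinxppvqajgp" → "qax".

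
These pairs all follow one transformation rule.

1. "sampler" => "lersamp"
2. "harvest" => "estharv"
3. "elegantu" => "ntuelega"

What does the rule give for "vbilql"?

lqlvbi

Each output is the input with this applied: move the last 3 characters to the front (rotate right by 3).
Applying that to "vbilql" gives "lqlvbi".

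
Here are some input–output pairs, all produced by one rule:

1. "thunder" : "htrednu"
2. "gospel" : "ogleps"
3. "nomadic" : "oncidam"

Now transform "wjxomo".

Rule — reverse the string, then move the last 2 characters to the front (rotate right by 2).
Applying that to "wjxomo" gives "jwomox".

jwomox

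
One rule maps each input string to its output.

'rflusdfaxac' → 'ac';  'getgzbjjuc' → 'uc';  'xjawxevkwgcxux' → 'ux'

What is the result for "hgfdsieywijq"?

Each output is the input with this applied: keep only the last 2 characters.
On "hgfdsieywijq" that produces "jq".

jq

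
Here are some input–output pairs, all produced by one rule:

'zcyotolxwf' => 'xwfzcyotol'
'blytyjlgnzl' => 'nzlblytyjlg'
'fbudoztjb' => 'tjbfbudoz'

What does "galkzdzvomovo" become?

What's happening: move the last 3 characters to the front (rotate right by 3).
On "galkzdzvomovo" that produces "ovogalkzdzvom".

ovogalkzdzvom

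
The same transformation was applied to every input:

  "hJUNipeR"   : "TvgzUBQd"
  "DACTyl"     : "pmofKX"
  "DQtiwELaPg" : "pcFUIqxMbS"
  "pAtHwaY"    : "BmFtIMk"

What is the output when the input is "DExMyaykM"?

pqJyKMKWy

The rule is to flip the case of every letter, then shift every letter 12 places forward in the alphabet (wrapping around).
For "DExMyaykM", step one produces "deXmYAYKm"; step two turns that into "pqJyKMKWy".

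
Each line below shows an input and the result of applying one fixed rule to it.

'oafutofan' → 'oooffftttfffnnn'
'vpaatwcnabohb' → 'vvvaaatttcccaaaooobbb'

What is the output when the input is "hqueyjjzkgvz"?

hhhuuuyyyjjjkkkvvv

The rule is to keep every other character starting from the first (positions 1st, 3rd, 5th, ...), then repeat every character 3 times.
For "hqueyjjzkgvz", step one produces "huyjkv"; step two turns that into "hhhuuuyyyjjjkkkvvv".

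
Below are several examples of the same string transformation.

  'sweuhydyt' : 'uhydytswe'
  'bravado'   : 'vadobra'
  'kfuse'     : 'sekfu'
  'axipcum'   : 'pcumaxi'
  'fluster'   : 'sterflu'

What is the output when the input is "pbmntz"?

ntzpbm

The rule is to move the first 3 characters to the end (rotate left by 3).
For "pbmntz" the result is "ntzpbm".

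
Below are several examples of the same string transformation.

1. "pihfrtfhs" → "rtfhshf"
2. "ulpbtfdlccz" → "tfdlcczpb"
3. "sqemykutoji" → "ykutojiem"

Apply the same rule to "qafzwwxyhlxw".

Each output is the input with this applied: delete the first 2 characters, then move the first 2 characters to the end (rotate left by 2).
Starting from "qafzwwxyhlxw": after the first operation, "fzwwxyhlxw"; after the second, "wwxyhlxwfz".
(Check on "sqemykutoji": → "emykutoji" → "ykutojiem" ✓)

wwxyhlxwfz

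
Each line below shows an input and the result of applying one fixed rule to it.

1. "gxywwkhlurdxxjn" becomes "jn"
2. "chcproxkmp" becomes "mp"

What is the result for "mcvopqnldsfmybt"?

Each output is the input with this applied: keep only the last 2 characters.
"mcvopqnldsfmybt" → "bt".

bt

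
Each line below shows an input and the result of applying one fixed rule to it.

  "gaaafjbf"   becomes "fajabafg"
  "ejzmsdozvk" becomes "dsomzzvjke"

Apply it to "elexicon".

The rule is to swap the front and back halves of the string, then take characters alternately from the front and the back (1st, last, 2nd, 2nd-last, ...).
Working it through for "elexicon": intermediate "iconelex", final "ixceolne".

ixceolne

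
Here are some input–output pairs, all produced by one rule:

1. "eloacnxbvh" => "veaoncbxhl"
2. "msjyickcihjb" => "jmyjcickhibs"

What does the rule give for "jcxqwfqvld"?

Looking at the pairs, the operation is to swap each adjacent pair of characters (1↔2, 3↔4, ...), then swap the first and last characters.
"jcxqwfqvld" → "cjqxfwvqdl" → "ljqxfwvqdc".

ljqxfwvqdc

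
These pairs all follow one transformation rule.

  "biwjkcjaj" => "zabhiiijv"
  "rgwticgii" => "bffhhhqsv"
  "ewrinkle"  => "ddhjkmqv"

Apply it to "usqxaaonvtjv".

What's happening: sort the characters into alphabetical order, then shift every letter 1 place backward in the alphabet (wrapping around).
Working it through for "usqxaaonvtjv": intermediate "aajnoqstuvvx", final "zzimnprstuuw".

zzimnprstuuw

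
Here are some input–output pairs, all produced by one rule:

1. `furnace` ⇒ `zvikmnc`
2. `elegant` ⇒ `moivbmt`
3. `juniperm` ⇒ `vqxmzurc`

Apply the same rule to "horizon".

zqhwvpw

In each case the input is transformed by: shift every letter 8 places forward in the alphabet (wrapping around), then move the first 2 characters to the end (rotate left by 2).
For "horizon" the result is "zqhwvpw".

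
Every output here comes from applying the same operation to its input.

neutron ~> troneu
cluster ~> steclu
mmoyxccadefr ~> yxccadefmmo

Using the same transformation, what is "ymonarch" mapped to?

The rule is to delete the last character, then move the first 3 characters to the end (rotate left by 3).
Applying both steps to "ymonarch": "ymonarc", then "narcymo".

narcymo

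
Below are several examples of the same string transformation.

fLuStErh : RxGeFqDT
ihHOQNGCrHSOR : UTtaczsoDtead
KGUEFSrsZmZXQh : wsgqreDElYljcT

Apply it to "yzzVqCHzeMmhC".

KLLhCotLQyYTo

Rule — shift every letter 12 places forward in the alphabet (wrapping around), then flip the case of every letter.
Working it through for "yzzVqCHzeMmhC": intermediate "kllHcOTlqYytO", final "KLLhCotLQyYTo".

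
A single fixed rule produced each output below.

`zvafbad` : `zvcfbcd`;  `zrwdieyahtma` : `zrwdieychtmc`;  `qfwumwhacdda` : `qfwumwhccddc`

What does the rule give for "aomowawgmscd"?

comowcwgmscd

The rule is to replace every "a" with "c".
For "aomowawgmscd" the result is "comowcwgmscd".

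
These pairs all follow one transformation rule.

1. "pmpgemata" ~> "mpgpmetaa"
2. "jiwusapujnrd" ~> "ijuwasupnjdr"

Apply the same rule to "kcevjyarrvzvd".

Each output is the input with this applied: swap each adjacent pair of characters (1↔2, 3↔4, ...).
Applying that to "kcevjyarrvzvd" gives "ckveyjravrvzd".

ckveyjravrvzd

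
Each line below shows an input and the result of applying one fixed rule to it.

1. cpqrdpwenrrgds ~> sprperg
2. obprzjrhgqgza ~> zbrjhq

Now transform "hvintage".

The rule is to keep every other character starting from the second (positions 2nd, 4th, 6th, ...), then move the last character to the front.
On "hvintage": the first step gives "vnae", and the second then gives "evna".

evna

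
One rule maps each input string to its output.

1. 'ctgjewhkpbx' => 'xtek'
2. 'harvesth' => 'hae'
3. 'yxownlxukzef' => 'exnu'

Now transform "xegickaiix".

iec

Looking at the pairs, the operation is to keep one character in every 3, starting at position 2 (positions 2nd, 5th, 8th, ...), then move the last character to the front.
On "xegickaiix": the first step gives "eci", and the second then gives "iec".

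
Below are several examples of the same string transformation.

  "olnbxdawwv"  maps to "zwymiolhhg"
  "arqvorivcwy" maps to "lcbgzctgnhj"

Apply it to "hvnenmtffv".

sgypyxeqqg

The rule is to shift every letter 11 places forward in the alphabet (wrapping around).
Applying that to "hvnenmtffv" gives "sgypyxeqqg".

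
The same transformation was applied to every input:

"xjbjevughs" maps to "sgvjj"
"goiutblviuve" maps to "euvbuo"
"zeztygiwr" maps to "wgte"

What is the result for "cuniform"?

Looking at the pairs, the operation is to keep every other character starting from the second (positions 2nd, 4th, 6th, ...), then reverse the string.
So "cuniform" becomes "moiu".

moiu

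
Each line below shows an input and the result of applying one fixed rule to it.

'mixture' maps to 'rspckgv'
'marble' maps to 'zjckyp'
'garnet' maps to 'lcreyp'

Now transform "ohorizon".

What's happening: move the first 3 characters to the end (rotate left by 3), then shift every letter 2 places backward in the alphabet (wrapping around).
Working it through for "ohorizon": intermediate "rizonoho", final "pgxmlmfm".

pgxmlmfm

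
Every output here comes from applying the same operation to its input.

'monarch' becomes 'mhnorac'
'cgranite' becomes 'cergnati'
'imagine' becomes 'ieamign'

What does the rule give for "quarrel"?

The transformation: move the last character to the front, then swap each adjacent pair of characters (1↔2, 3↔4, ...).
Working it through for "quarrel": intermediate "lquarre", final "qlaurre".
(Check on "cgranite": → "ecgranit" → "cergnati" ✓)

qlaurre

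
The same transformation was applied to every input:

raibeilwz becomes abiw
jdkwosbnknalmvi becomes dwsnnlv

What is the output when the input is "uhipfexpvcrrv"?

hpepcr

The transformation: keep every other character starting from the second (positions 2nd, 4th, 6th, ...).
For "uhipfexpvcrrv" the result is "hpepcr".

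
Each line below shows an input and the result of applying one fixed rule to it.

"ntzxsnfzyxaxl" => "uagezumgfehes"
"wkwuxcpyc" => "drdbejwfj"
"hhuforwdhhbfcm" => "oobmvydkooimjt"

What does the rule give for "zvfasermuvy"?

gcmhzlytbcf

The transformation: shift every letter 7 places forward in the alphabet (wrapping around).
On "zvfasermuvy" that produces "gcmhzlytbcf".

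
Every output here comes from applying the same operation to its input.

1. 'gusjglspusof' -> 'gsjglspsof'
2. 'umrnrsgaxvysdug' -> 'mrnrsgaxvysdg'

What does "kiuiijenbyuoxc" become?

kiiijenbyoxc

The transformation: remove every "u".
On "kiuiijenbyuoxc" that produces "kiiijenbyoxc".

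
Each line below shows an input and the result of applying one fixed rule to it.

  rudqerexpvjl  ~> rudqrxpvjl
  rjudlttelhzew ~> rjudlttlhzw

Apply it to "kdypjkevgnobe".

What's happening: remove every "e".
Applying that to "kdypjkevgnobe" gives "kdypjkvgnob".

kdypjkvgnob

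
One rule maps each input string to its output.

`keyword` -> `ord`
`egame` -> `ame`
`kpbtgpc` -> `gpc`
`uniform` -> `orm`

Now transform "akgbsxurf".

Each output is the input with this applied: keep only the last 3 characters.
So "akgbsxurf" becomes "urf".

urf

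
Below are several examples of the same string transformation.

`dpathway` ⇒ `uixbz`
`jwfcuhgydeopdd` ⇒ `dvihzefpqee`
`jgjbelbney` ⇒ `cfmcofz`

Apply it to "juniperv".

jqfsw

The transformation: delete the first 3 characters, then shift every letter 1 place forward in the alphabet (wrapping around).
On "juniperv" that produces "jqfsw".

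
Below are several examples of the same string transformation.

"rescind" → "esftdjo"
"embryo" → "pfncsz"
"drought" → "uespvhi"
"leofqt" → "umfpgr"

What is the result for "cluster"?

Looking at the pairs, the operation is to shift every letter 1 place forward in the alphabet (wrapping around), then move the last character to the front.
Working it through for "cluster": intermediate "dmvtufs", final "sdmvtuf".

sdmvtuf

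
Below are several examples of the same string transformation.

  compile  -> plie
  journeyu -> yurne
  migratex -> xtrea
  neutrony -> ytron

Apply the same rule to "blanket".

tnke

What's happening: delete the first 3 characters, then sort the characters into reverse alphabetical order.
So "blanket" becomes "tnke".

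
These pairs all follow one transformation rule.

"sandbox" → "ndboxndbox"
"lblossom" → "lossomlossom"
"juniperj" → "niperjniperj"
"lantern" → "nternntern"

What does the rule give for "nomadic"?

madicmadic

The rule is to delete the first 2 characters, then write the whole string twice.
Working it through for "nomadic": intermediate "madic", final "madicmadic".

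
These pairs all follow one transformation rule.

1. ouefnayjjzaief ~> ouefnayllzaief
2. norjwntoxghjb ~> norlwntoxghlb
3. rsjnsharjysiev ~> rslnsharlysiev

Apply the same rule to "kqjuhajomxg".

kqluhalomxg

Looking at the pairs, the operation is to replace every "j" with "l".
So "kqjuhajomxg" becomes "kqluhalomxg".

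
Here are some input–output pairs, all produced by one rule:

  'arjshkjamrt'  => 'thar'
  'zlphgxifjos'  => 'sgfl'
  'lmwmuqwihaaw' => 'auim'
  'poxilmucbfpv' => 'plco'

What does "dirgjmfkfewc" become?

The rule is to keep one character in every 3, starting at position 2 (positions 2nd, 5th, 8th, ...), then swap the first and last characters.
On "dirgjmfkfewc": the first step gives "ijkw", and the second then gives "wjki".

wjki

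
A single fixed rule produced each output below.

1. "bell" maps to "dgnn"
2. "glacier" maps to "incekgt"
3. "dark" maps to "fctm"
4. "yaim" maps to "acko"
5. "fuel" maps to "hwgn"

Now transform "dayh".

The transformation: shift every letter 2 places forward in the alphabet (wrapping around).
Applying that to "dayh" gives "fcaj".

fcaj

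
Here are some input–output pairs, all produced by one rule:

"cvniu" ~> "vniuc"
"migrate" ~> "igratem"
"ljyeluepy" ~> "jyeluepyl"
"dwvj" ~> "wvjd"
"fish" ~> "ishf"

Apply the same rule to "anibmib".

Each output is the input with this applied: move the first character to the end.
"anibmib" → "nibmiba".

nibmiba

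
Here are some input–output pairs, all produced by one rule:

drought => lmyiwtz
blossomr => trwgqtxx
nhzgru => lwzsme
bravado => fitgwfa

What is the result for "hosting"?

nslmtxy

Looking at the pairs, the operation is to move the last 3 characters to the front (rotate right by 3), then shift every letter 5 places forward in the alphabet (wrapping around).
"hosting" → "inghost" → "nslmtxy".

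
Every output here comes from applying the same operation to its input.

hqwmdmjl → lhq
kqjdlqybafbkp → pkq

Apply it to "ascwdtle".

eas

The rule is to move the first 2 characters to the end (rotate left by 2), then keep only the last 3 characters.
Starting from "ascwdtle": after the first operation, "cwdtleas"; after the second, "eas".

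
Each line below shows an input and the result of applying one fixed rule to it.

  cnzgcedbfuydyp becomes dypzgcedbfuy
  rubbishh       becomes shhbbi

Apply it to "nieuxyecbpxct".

xcteuxyecbp

Each output is the input with this applied: delete the first 2 characters, then move the last 3 characters to the front (rotate right by 3).
Working it through for "nieuxyecbpxct": intermediate "euxyecbpxct", final "xcteuxyecbp".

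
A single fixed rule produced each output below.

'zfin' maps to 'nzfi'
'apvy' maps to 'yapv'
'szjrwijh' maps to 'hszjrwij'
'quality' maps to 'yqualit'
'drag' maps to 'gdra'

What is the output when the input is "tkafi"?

itkaf

In each case the input is transformed by: move the last character to the front.
Applying that to "tkafi" gives "itkaf".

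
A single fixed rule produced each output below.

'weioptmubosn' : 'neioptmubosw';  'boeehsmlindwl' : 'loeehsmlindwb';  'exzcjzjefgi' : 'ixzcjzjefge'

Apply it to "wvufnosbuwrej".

jvufnosbuwrew

Each output is the input with this applied: swap the first and last characters.
Applying that to "wvufnosbuwrej" gives "jvufnosbuwrew".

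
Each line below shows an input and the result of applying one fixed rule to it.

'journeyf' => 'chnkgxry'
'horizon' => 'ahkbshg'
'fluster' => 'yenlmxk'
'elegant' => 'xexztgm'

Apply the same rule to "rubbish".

knuubla

The pattern: shift every letter 7 places backward in the alphabet (wrapping around).
Applying that to "rubbish" gives "knuubla".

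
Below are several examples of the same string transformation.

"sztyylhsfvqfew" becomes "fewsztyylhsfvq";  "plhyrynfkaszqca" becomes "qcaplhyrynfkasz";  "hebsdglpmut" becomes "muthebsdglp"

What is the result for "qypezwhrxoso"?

osoqypezwhrx

Looking at the pairs, the operation is to move the last 3 characters to the front (rotate right by 3).
Doing the same to "qypezwhrxoso": "osoqypezwhrx".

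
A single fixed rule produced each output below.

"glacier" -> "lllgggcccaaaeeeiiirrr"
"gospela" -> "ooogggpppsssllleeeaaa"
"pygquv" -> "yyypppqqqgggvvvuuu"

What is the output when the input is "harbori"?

The transformation: swap each adjacent pair of characters (1↔2, 3↔4, ...), then repeat every character 3 times.
Starting from "harbori": after the first operation, "ahbrroi"; after the second, "aaahhhbbbrrrrrroooiii".
(Check on "pygquv": → "ypqgvu" → "yyypppqqqgggvvvuuu" ✓)

aaahhhbbbrrrrrroooiii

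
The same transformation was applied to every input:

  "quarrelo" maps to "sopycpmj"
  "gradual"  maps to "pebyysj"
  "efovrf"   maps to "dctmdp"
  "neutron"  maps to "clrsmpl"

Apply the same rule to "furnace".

sdlpayc

In each case the input is transformed by: swap each adjacent pair of characters (1↔2, 3↔4, ...), then shift every letter 2 places backward in the alphabet (wrapping around).
"furnace" → "ufnrcae" → "sdlpayc".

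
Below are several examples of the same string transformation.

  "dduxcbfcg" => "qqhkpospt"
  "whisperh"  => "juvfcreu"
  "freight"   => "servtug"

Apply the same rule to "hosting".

Looking at the pairs, the operation is to shift every letter 13 places forward in the alphabet (wrapping around) — i.e. ROT13.
For "hosting" the result is "ubfgvat".

ubfgvat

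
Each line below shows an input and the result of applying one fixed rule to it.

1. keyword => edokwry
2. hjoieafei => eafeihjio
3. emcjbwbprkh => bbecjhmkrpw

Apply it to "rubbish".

Each output is the input with this applied: sort the characters into alphabetical order, then swap each adjacent pair of characters (1↔2, 3↔4, ...).
"rubbish" → "bbhirsu" → "bbihsru".

bbihsru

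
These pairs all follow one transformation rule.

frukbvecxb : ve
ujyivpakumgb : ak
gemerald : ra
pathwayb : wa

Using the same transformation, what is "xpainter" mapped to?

The rule is to swap the front and back halves of the string, then keep only the first 2 characters.
On "xpainter": the first step gives "nterxpai", and the second then gives "nt".

nt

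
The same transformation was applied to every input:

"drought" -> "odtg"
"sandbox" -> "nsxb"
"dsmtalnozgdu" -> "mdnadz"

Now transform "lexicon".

xlnc

The transformation: keep every other character starting from the first (positions 1st, 3rd, 5th, ...), then swap each adjacent pair of characters (1↔2, 3↔4, ...).
Working it through for "lexicon": intermediate "lxcn", final "xlnc".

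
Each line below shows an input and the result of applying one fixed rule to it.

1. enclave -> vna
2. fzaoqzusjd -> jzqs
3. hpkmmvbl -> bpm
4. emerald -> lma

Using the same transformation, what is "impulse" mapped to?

The pattern: move the last 2 characters to the front (rotate right by 2), then keep one character in every 3, starting at position 1 (positions 1st, 4th, 7th, ...).
"impulse" → "seimpul" → "sml".

sml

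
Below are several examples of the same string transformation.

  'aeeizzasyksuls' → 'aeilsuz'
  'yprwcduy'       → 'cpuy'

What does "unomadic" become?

admo

What's happening: sort the characters into alphabetical order, then keep every other character starting from the first (positions 1st, 3rd, 5th, ...).
"unomadic" → "admo".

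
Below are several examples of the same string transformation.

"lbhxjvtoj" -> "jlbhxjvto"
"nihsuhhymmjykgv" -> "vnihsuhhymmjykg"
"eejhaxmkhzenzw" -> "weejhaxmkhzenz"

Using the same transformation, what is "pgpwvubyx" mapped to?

Looking at the pairs, the operation is to move the last character to the front.
"pgpwvubyx" → "xpgpwvuby".

xpgpwvuby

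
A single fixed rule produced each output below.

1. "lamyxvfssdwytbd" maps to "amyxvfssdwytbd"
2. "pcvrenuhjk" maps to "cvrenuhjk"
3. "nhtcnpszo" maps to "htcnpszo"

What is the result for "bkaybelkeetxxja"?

kaybelkeetxxja

Rule — delete the first character.
"bkaybelkeetxxja" → "kaybelkeetxxja".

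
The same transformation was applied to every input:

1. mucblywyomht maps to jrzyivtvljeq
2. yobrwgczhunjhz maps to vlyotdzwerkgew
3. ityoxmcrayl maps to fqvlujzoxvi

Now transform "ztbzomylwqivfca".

wqywljvitnfsczx

The transformation: shift every letter 3 places backward in the alphabet (wrapping around).
Applying that to "ztbzomylwqivfca" gives "wqywljvitnfsczx".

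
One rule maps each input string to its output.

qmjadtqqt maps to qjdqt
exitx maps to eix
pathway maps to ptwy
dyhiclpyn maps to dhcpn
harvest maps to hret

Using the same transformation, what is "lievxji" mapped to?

lexi

The transformation: keep every other character starting from the first (positions 1st, 3rd, 5th, ...).
Doing the same to "lievxji": "lexi".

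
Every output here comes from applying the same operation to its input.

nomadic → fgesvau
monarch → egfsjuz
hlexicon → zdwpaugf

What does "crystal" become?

The rule is to shift every letter 8 places backward in the alphabet (wrapping around).
Doing the same to "crystal": "ujqklsd".

ujqklsd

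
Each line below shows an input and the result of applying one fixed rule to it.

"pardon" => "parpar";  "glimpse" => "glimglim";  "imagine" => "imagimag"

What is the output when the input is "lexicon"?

lexilexi

Rule — delete the last 3 characters, then write the whole string twice.
Doing the same to "lexicon": "lexilexi".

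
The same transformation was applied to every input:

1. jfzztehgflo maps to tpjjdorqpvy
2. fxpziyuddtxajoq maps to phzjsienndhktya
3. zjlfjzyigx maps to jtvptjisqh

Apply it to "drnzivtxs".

nbxjsfdhc

What's happening: shift every letter 10 places forward in the alphabet (wrapping around).
Doing the same to "drnzivtxs": "nbxjsfdhc".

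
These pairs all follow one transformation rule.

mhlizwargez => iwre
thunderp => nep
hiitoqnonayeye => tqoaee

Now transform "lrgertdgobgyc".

In each case the input is transformed by: delete the first 3 characters, then keep every other character starting from the first (positions 1st, 3rd, 5th, ...).
Starting from "lrgertdgobgyc": after the first operation, "ertdgobgyc"; after the second, "etgby".

etgby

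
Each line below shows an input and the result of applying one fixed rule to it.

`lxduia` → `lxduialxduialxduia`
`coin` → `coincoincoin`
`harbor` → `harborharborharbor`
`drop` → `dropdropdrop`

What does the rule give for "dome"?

domedomedome

Looking at the pairs, the operation is to write the whole string 3 times in a row.
So "dome" becomes "domedomedome".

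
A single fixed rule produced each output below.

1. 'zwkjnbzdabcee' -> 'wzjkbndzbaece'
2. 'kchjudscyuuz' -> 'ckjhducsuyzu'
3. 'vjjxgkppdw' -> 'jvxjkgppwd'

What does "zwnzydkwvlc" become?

Rule — swap each adjacent pair of characters (1↔2, 3↔4, ...).
On "zwnzydkwvlc" that produces "wzzndywklvc".

wzzndywklvc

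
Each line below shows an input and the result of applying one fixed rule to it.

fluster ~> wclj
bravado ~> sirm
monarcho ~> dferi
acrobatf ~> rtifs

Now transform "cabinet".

trsz

Looking at the pairs, the operation is to delete the last 3 characters, then shift every letter 9 places backward in the alphabet (wrapping around).
Doing the same to "cabinet": "trsz".
(Check on "fluster": → "flus" → "wclj" ✓)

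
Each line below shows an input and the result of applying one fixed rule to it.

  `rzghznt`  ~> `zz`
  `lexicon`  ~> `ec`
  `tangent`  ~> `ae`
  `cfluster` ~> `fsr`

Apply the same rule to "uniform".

no

Looking at the pairs, the operation is to keep one character in every 3, starting at position 2 (positions 2nd, 5th, 8th, ...).
On "uniform" that produces "no".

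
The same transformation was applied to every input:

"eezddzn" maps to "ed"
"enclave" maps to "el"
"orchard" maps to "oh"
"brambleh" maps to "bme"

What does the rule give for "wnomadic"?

Looking at the pairs, the operation is to move the last character to the front, then keep one character in every 3, starting at position 2 (positions 2nd, 5th, 8th, ...).
Working it through for "wnomadic": intermediate "cwnomadi", final "wmi".
(Check on "orchard": → "dorchar" → "oh" ✓)

wmi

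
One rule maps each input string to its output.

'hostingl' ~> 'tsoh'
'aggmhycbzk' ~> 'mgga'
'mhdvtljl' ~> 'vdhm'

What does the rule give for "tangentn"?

gnat

The transformation: reverse the string, then keep only the last 4 characters.
On "tangentn": the first step gives "ntnegnat", and the second then gives "gnat".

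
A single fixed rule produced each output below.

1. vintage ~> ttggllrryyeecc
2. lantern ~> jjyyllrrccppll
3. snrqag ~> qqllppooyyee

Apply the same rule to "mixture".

The rule is to shift every letter 2 places backward in the alphabet (wrapping around), then double every character.
"mixture" → "kgvrspc" → "kkggvvrrssppcc".
(Check on "vintage": → "tglryec" → "ttggllrryyeecc" ✓)

kkggvvrrssppcc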